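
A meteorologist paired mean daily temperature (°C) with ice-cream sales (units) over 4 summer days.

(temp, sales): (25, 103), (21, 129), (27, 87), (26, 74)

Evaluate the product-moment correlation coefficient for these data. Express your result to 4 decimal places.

-0.9084

n = 4, Σx = 99, Σy = 393, Σx² = 2471, Σy² = 40295, Σxy = 9557
nΣxy − ΣxΣy = 38228 − 38907 = -679
nΣx² − (Σx)² = 9884 − 9801 = 83; nΣy² − (Σy)² = 161180 − 154449 = 6731
r = -679 / √(83 × 6731) = -679 / 747.4443 ≈ -0.9084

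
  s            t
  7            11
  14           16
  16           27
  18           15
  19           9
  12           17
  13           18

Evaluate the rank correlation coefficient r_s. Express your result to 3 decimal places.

-0.214

Rank s: 1, 4, 5, 6, 7, 2, 3
Rank t: 2, 4, 7, 3, 1, 5, 6
d = rank(s) − rank(t): -1, 0, -2, 3, 6, -3, -3; Σd² = 68
ρ = 1 − 6Σd² / [n(n²−1)] = 1 − 6×68 / (7×48) = 1 − 408/336 ≈ -0.214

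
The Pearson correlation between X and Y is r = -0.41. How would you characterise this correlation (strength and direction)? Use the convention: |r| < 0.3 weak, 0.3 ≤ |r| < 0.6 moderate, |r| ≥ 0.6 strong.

r = -0.41 < 0 so the relationship is negative.
|r| = 0.41, which falls in the moderate range.

moderate negative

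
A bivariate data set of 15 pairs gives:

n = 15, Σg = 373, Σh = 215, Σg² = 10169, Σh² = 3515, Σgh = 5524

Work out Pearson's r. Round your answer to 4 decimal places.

0.2855

r = (nΣgh − ΣgΣh) / √[(nΣg² − (Σg)²)(nΣh² − (Σh)²)]
Numerator: 15×5524 − 373×215 = 2665
Denominator: √[(152535 − 139129)(52725 − 46225)] = √[13406 × 6500] = 9334.8273
r = 2665 / 9334.8273 ≈ 0.2855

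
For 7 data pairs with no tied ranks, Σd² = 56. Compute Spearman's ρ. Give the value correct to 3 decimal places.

0.000

ρ = 1 − 6Σd² / [n(n²−1)] = 1 − 6×56 / (7×48)
  = 1 − 336/336 = 1 − 1.0000 ≈ 0.000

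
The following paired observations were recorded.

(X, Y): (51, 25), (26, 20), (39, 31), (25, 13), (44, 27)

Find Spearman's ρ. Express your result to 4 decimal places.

Rank X: 5, 2, 3, 1, 4
Rank Y: 3, 2, 5, 1, 4
d = rank(X) − rank(Y): 2, 0, -2, 0, 0; Σd² = 8
ρ = 1 − 6Σd² / [n(n²−1)] = 1 − 6×8 / (5×24) = 1 − 48/120 ≈ 0.6000

0.6000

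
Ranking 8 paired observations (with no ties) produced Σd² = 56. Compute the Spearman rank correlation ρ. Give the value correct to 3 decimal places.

ρ = 1 − 6Σd² / [n(n²−1)] = 1 − 6×56 / (8×63)
  = 1 − 336/504 = 1 − 0.6667 ≈ 0.333

0.333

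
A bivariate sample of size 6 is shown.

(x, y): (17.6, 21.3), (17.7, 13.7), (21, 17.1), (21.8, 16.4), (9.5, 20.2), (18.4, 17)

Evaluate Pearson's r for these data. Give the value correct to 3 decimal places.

-0.478

n = 6, Σx = 106, Σy = 105.7, Σx² = 1968.1, Σy² = 1899.79, Σxy = 1838.69
nΣxy − ΣxΣy = 11032.14 − 11204.2 = -172.06
nΣx² − (Σx)² = 11808.6 − 11236 = 572.6; nΣy² − (Σy)² = 11398.74 − 11172.49 = 226.25
r = -172.06 / √(572.6 × 226.25) = -172.06 / 359.9316 ≈ -0.478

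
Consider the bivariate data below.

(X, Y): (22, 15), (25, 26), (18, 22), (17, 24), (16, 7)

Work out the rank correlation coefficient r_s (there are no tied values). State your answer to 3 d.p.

0.600

Rank X: 4, 5, 3, 2, 1
Rank Y: 2, 5, 3, 4, 1
d = rank(X) − rank(Y): 2, 0, 0, -2, 0; Σd² = 8
ρ = 1 − 6Σd² / [n(n²−1)] = 1 − 6×8 / (5×24) = 1 − 48/120 ≈ 0.600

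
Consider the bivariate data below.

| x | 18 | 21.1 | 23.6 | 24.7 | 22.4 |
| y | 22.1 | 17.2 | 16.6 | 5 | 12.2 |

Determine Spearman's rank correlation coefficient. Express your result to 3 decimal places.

Rank x: 1, 2, 4, 5, 3
Rank y: 5, 4, 3, 1, 2
d = rank(x) − rank(y): -4, -2, 1, 4, 1; Σd² = 38
ρ = 1 − 6Σd² / [n(n²−1)] = 1 − 6×38 / (5×24) = 1 − 228/120 ≈ -0.900

-0.900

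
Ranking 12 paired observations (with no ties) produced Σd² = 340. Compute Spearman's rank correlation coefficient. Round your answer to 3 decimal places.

ρ = 1 − 6Σd² / [n(n²−1)] = 1 − 6×340 / (12×143)
  = 1 − 2040/1716 = 1 − 1.1888 ≈ -0.189

-0.189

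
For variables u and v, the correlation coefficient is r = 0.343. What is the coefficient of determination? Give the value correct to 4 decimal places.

0.1176

r² = (0.343)² = 0.1176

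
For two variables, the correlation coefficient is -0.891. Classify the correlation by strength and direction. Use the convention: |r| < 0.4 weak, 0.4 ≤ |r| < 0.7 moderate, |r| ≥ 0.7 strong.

r = -0.891 < 0 so the relationship is negative.
|r| = 0.891, which falls in the strong range.

strong negative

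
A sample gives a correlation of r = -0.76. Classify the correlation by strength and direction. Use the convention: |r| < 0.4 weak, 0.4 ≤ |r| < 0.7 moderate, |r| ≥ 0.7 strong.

r = -0.76 < 0 so the relationship is negative.
|r| = 0.76, which falls in the strong range.

strong negative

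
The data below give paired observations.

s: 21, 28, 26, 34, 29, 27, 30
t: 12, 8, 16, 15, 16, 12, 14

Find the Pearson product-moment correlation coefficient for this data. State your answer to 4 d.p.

0.2817

n = 7, Σs = 195, Σt = 93, Σs² = 5527, Σt² = 1285, Σst = 2610
nΣst − ΣsΣt = 18270 − 18135 = 135
nΣs² − (Σs)² = 38689 − 38025 = 664; nΣt² − (Σt)² = 8995 − 8649 = 346
r = 135 / √(664 × 346) = 135 / 479.3162 ≈ 0.2817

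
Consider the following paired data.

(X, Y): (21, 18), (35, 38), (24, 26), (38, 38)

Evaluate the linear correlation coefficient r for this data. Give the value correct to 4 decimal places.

n = 4, ΣX = 118, ΣY = 120, ΣX² = 3686, ΣY² = 3888, ΣXY = 3776
nΣXY − ΣXΣY = 15104 − 14160 = 944
nΣX² − (ΣX)² = 14744 − 13924 = 820; nΣY² − (ΣY)² = 15552 − 14400 = 1152
r = 944 / √(820 × 1152) = 944 / 971.9259 ≈ 0.9713

0.9713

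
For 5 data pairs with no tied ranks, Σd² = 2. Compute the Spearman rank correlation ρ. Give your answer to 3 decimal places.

0.900

ρ = 1 − 6Σd² / [n(n²−1)] = 1 − 6×2 / (5×24)
  = 1 − 12/120 = 1 − 0.1000 ≈ 0.900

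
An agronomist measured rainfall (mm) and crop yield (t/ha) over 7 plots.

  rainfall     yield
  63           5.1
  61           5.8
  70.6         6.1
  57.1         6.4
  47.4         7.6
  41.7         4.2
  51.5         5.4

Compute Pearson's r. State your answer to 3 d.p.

n = 7, Σx = 392.3, Σy = 40.6, Σx² = 22572.67, Σy² = 242.38, Σxy = 2284.68
nΣxy − ΣxΣy = 15992.76 − 15927.38 = 65.38
nΣx² − (Σx)² = 158008.69 − 153899.29 = 4109.4; nΣy² − (Σy)² = 1696.66 − 1648.36 = 48.3
r = 65.38 / √(4109.4 × 48.3) = 65.38 / 445.5155 ≈ 0.147

0.147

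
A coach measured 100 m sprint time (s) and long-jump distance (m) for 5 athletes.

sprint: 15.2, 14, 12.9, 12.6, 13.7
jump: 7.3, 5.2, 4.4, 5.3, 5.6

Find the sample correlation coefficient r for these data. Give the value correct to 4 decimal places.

0.8492

n = 5, Σx = 68.4, Σy = 27.8, Σx² = 939.9, Σy² = 159.14, Σxy = 384.02
nΣxy − ΣxΣy = 1920.1 − 1901.52 = 18.58
nΣx² − (Σx)² = 4699.5 − 4678.56 = 20.94; nΣy² − (Σy)² = 795.7 − 772.84 = 22.86
r = 18.58 / √(20.94 × 22.86) = 18.58 / 21.8789 ≈ 0.8492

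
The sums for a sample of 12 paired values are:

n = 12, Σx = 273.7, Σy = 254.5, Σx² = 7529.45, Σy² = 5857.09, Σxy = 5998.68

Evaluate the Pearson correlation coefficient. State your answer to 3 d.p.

0.252

r = (nΣxy − ΣxΣy) / √[(nΣx² − (Σx)²)(nΣy² − (Σy)²)]
Numerator: 12×5998.68 − 273.7×254.5 = 2327.51
Denominator: √[(90353.4 − 74911.69)(70285.08 − 64770.25)] = √[15441.71 × 5514.83] = 9228.1312
r = 2327.51 / 9228.1312 ≈ 0.252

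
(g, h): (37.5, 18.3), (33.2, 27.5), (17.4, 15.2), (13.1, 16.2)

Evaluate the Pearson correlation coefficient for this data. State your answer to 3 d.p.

n = 4, Σg = 101.2, Σh = 77.2, Σg² = 2982.86, Σh² = 1584.62, Σgh = 2075.95
nΣgh − ΣgΣh = 8303.8 − 7812.64 = 491.16
nΣg² − (Σg)² = 11931.44 − 10241.44 = 1690; nΣh² − (Σh)² = 6338.48 − 5959.84 = 378.64
r = 491.16 / √(1690 × 378.64) = 491.16 / 799.9385 ≈ 0.614

0.614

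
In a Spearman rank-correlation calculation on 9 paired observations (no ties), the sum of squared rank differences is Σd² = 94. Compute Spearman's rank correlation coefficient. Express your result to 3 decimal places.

0.217

ρ = 1 − 6Σd² / [n(n²−1)] = 1 − 6×94 / (9×80)
  = 1 − 564/720 = 1 − 0.7833 ≈ 0.217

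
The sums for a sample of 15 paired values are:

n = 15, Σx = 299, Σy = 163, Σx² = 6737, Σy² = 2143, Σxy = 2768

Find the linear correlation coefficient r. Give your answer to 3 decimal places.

r = (nΣxy − ΣxΣy) / √[(nΣx² − (Σx)²)(nΣy² − (Σy)²)]
Numerator: 15×2768 − 299×163 = -7217
Denominator: √[(101055 − 89401)(32145 − 26569)] = √[11654 × 5576] = 8061.1850
r = -7217 / 8061.1850 ≈ -0.895

-0.895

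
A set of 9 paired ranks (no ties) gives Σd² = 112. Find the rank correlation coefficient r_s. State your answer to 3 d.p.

ρ = 1 − 6Σd² / [n(n²−1)] = 1 − 6×112 / (9×80)
  = 1 − 672/720 = 1 − 0.9333 ≈ 0.067

0.067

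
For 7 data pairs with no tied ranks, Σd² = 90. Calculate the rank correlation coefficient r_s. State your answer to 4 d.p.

-0.6071

ρ = 1 − 6Σd² / [n(n²−1)] = 1 − 6×90 / (7×48)
  = 1 − 540/336 = 1 − 1.60714 ≈ -0.6071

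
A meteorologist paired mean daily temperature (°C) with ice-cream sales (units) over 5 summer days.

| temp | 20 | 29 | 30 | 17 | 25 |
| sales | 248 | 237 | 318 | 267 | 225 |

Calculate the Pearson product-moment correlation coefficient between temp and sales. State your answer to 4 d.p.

0.2414

n = 5, Σx = 121, Σy = 1295, Σx² = 3055, Σy² = 340711, Σxy = 31537
nΣxy − ΣxΣy = 157685 − 156695 = 990
nΣx² − (Σx)² = 15275 − 14641 = 634; nΣy² − (Σy)² = 1703555 − 1677025 = 26530
r = 990 / √(634 × 26530) = 990 / 4101.2218 ≈ 0.2414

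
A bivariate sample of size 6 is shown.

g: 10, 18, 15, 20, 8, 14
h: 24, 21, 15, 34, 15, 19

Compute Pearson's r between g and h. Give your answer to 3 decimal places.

n = 6, Σg = 85, Σh = 128, Σg² = 1309, Σh² = 2984, Σgh = 1909
nΣgh − ΣgΣh = 11454 − 10880 = 574
nΣg² − (Σg)² = 7854 − 7225 = 629; nΣh² − (Σh)² = 17904 − 16384 = 1520
r = 574 / √(629 × 1520) = 574 / 977.7934 ≈ 0.587

0.587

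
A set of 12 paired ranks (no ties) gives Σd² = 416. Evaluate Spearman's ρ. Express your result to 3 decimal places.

-0.455

ρ = 1 − 6Σd² / [n(n²−1)] = 1 − 6×416 / (12×143)
  = 1 − 2496/1716 = 1 − 1.4545 ≈ -0.455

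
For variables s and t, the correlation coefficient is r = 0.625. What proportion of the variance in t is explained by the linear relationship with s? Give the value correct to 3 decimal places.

r² = (0.625)² = 0.391

0.391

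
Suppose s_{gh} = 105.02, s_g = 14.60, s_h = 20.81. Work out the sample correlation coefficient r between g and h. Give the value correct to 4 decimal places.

r = Cov(g,h) / (s_g · s_h) = 105.02 / (14.60 × 20.81)
  = 105.02 / 303.8260 ≈ 0.3457

0.3457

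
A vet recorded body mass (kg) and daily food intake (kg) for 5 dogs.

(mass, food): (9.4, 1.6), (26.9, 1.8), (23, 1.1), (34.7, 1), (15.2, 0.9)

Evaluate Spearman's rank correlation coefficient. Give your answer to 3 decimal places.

0.000

Rank mass: 1, 4, 3, 5, 2
Rank food: 4, 5, 3, 2, 1
d = rank(mass) − rank(food): -3, -1, 0, 3, 1; Σd² = 20
ρ = 1 − 6Σd² / [n(n²−1)] = 1 − 6×20 / (5×24) = 1 − 120/120 ≈ 0.000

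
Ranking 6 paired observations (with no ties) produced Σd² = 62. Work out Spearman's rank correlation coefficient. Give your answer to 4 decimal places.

ρ = 1 − 6Σd² / [n(n²−1)] = 1 − 6×62 / (6×35)
  = 1 − 372/210 = 1 − 1.77143 ≈ -0.7714

-0.7714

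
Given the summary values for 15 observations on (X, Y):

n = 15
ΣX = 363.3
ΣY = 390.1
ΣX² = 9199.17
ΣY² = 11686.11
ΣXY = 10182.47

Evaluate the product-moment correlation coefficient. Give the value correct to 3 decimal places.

r = (nΣXY − ΣXΣY) / √[(nΣX² − (ΣX)²)(nΣY² − (ΣY)²)]
Numerator: 15×10182.47 − 363.3×390.1 = 11013.72
Denominator: √[(137987.55 − 131986.89)(175291.65 − 152178.01)] = √[6000.66 × 23113.64] = 11776.9731
r = 11013.72 / 11776.9731 ≈ 0.935

0.935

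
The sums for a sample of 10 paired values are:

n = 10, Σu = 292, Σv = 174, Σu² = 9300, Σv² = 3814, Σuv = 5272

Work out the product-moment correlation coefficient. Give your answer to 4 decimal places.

0.2451

r = (nΣuv − ΣuΣv) / √[(nΣu² − (Σu)²)(nΣv² − (Σv)²)]
Numerator: 10×5272 − 292×174 = 1912
Denominator: √[(93000 − 85264)(38140 − 30276)] = √[7736 × 7864] = 7799.7374
r = 1912 / 7799.7374 ≈ 0.2451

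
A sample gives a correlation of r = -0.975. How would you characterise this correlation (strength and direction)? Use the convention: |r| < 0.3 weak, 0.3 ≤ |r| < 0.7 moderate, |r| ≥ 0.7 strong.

r = -0.975 < 0 so the relationship is negative.
|r| = 0.975, which falls in the strong range.

strong negative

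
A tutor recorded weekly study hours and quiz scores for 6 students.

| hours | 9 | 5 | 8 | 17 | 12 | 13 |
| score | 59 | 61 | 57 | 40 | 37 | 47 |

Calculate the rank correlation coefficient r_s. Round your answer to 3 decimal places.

-0.771

Rank hours: 3, 1, 2, 6, 4, 5
Rank score: 5, 6, 4, 2, 1, 3
d = rank(hours) − rank(score): -2, -5, -2, 4, 3, 2; Σd² = 62
ρ = 1 − 6Σd² / [n(n²−1)] = 1 − 6×62 / (6×35) = 1 − 372/210 ≈ -0.771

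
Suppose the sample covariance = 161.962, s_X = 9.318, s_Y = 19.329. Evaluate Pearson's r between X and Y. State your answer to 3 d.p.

0.899

r = Cov(X,Y) / (s_X · s_Y) = 161.962 / (9.318 × 19.329)
  = 161.962 / 180.1076 ≈ 0.899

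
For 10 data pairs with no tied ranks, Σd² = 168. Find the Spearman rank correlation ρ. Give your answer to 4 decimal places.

ρ = 1 − 6Σd² / [n(n²−1)] = 1 − 6×168 / (10×99)
  = 1 − 1008/990 = 1 − 1.01818 ≈ -0.0182

-0.0182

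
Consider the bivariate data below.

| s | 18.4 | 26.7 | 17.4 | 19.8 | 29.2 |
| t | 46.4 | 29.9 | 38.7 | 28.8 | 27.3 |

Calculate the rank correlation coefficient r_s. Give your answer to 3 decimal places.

-0.800

Rank s: 2, 4, 1, 3, 5
Rank t: 5, 3, 4, 2, 1
d = rank(s) − rank(t): -3, 1, -3, 1, 4; Σd² = 36
ρ = 1 − 6Σd² / [n(n²−1)] = 1 − 6×36 / (5×24) = 1 − 216/120 ≈ -0.800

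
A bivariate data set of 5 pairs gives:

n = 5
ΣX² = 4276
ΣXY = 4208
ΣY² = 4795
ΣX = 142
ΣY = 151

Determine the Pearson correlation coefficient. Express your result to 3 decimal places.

r = (nΣXY − ΣXΣY) / √[(nΣX² − (ΣX)²)(nΣY² − (ΣY)²)]
Numerator: 5×4208 − 142×151 = -402
Denominator: √[(21380 − 20164)(23975 − 22801)] = √[1216 × 1174] = 1194.8155
r = -402 / 1194.8155 ≈ -0.336

-0.336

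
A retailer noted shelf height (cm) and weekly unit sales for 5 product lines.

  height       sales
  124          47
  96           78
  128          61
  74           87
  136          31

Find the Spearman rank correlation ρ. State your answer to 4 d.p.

Rank height: 3, 2, 4, 1, 5
Rank sales: 2, 4, 3, 5, 1
d = rank(height) − rank(sales): 1, -2, 1, -4, 4; Σd² = 38
ρ = 1 − 6Σd² / [n(n²−1)] = 1 − 6×38 / (5×24) = 1 − 228/120 ≈ -0.9000

-0.9000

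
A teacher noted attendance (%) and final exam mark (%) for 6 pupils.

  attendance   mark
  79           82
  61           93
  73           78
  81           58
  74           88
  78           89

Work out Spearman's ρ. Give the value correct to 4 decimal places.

-0.6000

Rank attendance: 5, 1, 2, 6, 3, 4
Rank mark: 3, 6, 2, 1, 4, 5
d = rank(attendance) − rank(mark): 2, -5, 0, 5, -1, -1; Σd² = 56
ρ = 1 − 6Σd² / [n(n²−1)] = 1 − 6×56 / (6×35) = 1 − 336/210 ≈ -0.6000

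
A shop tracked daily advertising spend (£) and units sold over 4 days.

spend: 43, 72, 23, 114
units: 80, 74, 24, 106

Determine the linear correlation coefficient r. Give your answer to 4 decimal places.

0.8646

n = 4, Σx = 252, Σy = 284, Σx² = 20558, Σy² = 23688, Σxy = 21404
nΣxy − ΣxΣy = 85616 − 71568 = 14048
nΣx² − (Σx)² = 82232 − 63504 = 18728; nΣy² − (Σy)² = 94752 − 80656 = 14096
r = 14048 / √(18728 × 14096) = 14048 / 16247.7656 ≈ 0.8646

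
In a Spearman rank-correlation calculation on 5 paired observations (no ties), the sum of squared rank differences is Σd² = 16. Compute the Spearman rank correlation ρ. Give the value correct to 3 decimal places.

0.200

ρ = 1 − 6Σd² / [n(n²−1)] = 1 − 6×16 / (5×24)
  = 1 − 96/120 = 1 − 0.8000 ≈ 0.200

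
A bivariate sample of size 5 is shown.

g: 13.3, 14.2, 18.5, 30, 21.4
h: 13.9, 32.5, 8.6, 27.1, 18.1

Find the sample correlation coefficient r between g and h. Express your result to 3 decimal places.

0.206

n = 5, Σg = 97.4, Σh = 100.2, Σg² = 2078.74, Σh² = 2385.44, Σgh = 2005.81
nΣgh − ΣgΣh = 10029.05 − 9759.48 = 269.57
nΣg² − (Σg)² = 10393.7 − 9486.76 = 906.94; nΣh² − (Σh)² = 11927.2 − 10040.04 = 1887.16
r = 269.57 / √(906.94 × 1887.16) = 269.57 / 1308.2587 ≈ 0.206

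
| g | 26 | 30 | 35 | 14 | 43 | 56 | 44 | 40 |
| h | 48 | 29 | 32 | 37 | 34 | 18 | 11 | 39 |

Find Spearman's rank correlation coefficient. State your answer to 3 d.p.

-0.643

Rank g: 2, 3, 4, 1, 6, 8, 7, 5
Rank h: 8, 3, 4, 6, 5, 2, 1, 7
d = rank(g) − rank(h): -6, 0, 0, -5, 1, 6, 6, -2; Σd² = 138
ρ = 1 − 6Σd² / [n(n²−1)] = 1 − 6×138 / (8×63) = 1 − 828/504 ≈ -0.643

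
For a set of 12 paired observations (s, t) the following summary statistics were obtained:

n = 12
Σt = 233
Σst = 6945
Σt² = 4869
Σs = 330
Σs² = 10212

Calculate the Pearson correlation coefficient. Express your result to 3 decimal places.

r = (nΣst − ΣsΣt) / √[(nΣs² − (Σs)²)(nΣt² − (Σt)²)]
Numerator: 12×6945 − 330×233 = 6450
Denominator: √[(122544 − 108900)(58428 − 54289)] = √[13644 × 4139] = 7514.8198
r = 6450 / 7514.8198 ≈ 0.858

0.858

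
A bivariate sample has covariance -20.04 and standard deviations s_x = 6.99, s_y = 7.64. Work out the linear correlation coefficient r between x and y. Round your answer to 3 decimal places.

-0.375

r = Cov(x,y) / (s_x · s_y) = -20.04 / (6.99 × 7.64)
  = -20.04 / 53.4036 ≈ -0.375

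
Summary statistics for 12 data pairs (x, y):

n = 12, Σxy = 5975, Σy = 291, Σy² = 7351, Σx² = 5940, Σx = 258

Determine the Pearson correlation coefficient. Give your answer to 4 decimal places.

-0.8278

r = (nΣxy − ΣxΣy) / √[(nΣx² − (Σx)²)(nΣy² − (Σy)²)]
Numerator: 12×5975 − 258×291 = -3378
Denominator: √[(71280 − 66564)(88212 − 84681)] = √[4716 × 3531] = 4080.7102
r = -3378 / 4080.7102 ≈ -0.8278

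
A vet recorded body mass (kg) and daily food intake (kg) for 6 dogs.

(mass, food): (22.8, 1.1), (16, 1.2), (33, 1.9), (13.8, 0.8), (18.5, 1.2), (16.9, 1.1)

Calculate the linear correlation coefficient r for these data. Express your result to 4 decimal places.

0.9098

n = 6, Σx = 121, Σy = 7.3, Σx² = 2683.14, Σy² = 9.55, Σxy = 158.81
nΣxy − ΣxΣy = 952.86 − 883.3 = 69.56
nΣx² − (Σx)² = 16098.84 − 14641 = 1457.84; nΣy² − (Σy)² = 57.3 − 53.29 = 4.01
r = 69.56 / √(1457.84 × 4.01) = 69.56 / 76.4587 ≈ 0.9098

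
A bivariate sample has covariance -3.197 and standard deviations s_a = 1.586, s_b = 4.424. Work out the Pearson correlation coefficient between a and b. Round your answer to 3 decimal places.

r = Cov(a,b) / (s_a · s_b) = -3.197 / (1.586 × 4.424)
  = -3.197 / 7.0165 ≈ -0.456

-0.456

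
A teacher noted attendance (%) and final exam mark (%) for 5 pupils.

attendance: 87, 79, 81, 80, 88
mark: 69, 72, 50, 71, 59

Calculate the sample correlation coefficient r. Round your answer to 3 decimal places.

n = 5, Σx = 415, Σy = 321, Σx² = 34515, Σy² = 20967, Σxy = 26613
nΣxy − ΣxΣy = 133065 − 133215 = -150
nΣx² − (Σx)² = 172575 − 172225 = 350; nΣy² − (Σy)² = 104835 − 103041 = 1794
r = -150 / √(350 × 1794) = -150 / 792.4014 ≈ -0.189

-0.189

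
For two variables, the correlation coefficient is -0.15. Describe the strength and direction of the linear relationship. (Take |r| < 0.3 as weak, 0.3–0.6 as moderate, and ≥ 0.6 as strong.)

r = -0.15 < 0 so the relationship is negative.
|r| = 0.15, which falls in the weak range.

weak negative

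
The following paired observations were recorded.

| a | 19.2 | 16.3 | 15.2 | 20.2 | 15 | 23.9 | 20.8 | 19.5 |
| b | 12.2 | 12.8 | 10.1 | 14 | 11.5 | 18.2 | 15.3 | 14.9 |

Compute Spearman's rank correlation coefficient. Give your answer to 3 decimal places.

Rank a: 4, 3, 2, 6, 1, 8, 7, 5
Rank b: 3, 4, 1, 5, 2, 8, 7, 6
d = rank(a) − rank(b): 1, -1, 1, 1, -1, 0, 0, -1; Σd² = 6
ρ = 1 − 6Σd² / [n(n²−1)] = 1 − 6×6 / (8×63) = 1 − 36/504 ≈ 0.929

0.929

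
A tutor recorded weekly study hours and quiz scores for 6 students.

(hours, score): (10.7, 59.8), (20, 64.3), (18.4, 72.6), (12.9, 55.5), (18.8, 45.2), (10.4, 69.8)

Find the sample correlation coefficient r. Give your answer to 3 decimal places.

n = 6, Σx = 91.2, Σy = 367.2, Σx² = 1481.06, Σy² = 22976.62, Σxy = 5553.33
nΣxy − ΣxΣy = 33319.98 − 33488.64 = -168.66
nΣx² − (Σx)² = 8886.36 − 8317.44 = 568.92; nΣy² − (Σy)² = 137859.72 − 134835.84 = 3023.88
r = -168.66 / √(568.92 × 3023.88) = -168.66 / 1311.6195 ≈ -0.129

-0.129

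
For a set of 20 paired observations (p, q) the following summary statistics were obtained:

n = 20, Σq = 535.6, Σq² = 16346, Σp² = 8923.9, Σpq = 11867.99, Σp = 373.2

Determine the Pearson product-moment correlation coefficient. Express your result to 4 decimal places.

0.9457

r = (nΣpq − ΣpΣq) / √[(nΣp² − (Σp)²)(nΣq² − (Σq)²)]
Numerator: 20×11867.99 − 373.2×535.6 = 37473.88
Denominator: √[(178478 − 139278.24)(326920 − 286867.36)] = √[39199.76 × 40052.64] = 39623.9054
r = 37473.88 / 39623.9054 ≈ 0.9457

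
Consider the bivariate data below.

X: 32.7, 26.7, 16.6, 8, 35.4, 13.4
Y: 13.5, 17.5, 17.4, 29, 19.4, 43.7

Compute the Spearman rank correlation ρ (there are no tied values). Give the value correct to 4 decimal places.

-0.5429

Rank X: 5, 4, 3, 1, 6, 2
Rank Y: 1, 3, 2, 5, 4, 6
d = rank(X) − rank(Y): 4, 1, 1, -4, 2, -4; Σd² = 54
ρ = 1 − 6Σd² / [n(n²−1)] = 1 − 6×54 / (6×35) = 1 − 324/210 ≈ -0.5429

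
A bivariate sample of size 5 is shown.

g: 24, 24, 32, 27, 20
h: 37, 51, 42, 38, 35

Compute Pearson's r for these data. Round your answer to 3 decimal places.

n = 5, Σg = 127, Σh = 203, Σg² = 3305, Σh² = 8403, Σgh = 5182
nΣgh − ΣgΣh = 25910 − 25781 = 129
nΣg² − (Σg)² = 16525 − 16129 = 396; nΣh² − (Σh)² = 42015 − 41209 = 806
r = 129 / √(396 × 806) = 129 / 564.9566 ≈ 0.228

0.228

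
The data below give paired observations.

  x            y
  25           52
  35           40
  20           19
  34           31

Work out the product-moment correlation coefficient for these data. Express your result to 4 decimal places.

n = 4, Σx = 114, Σy = 142, Σx² = 3406, Σy² = 5626, Σxy = 4134
nΣxy − ΣxΣy = 16536 − 16188 = 348
nΣx² − (Σx)² = 13624 − 12996 = 628; nΣy² − (Σy)² = 22504 − 20164 = 2340
r = 348 / √(628 × 2340) = 348 / 1212.2376 ≈ 0.2871

0.2871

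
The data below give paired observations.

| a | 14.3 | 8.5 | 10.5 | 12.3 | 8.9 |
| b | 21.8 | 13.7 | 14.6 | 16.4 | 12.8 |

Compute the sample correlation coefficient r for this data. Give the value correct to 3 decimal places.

n = 5, Σa = 54.5, Σb = 79.3, Σa² = 617.49, Σb² = 1308.89, Σab = 897.13
nΣab − ΣaΣb = 4485.65 − 4321.85 = 163.8
nΣa² − (Σa)² = 3087.45 − 2970.25 = 117.2; nΣb² − (Σb)² = 6544.45 − 6288.49 = 255.96
r = 163.8 / √(117.2 × 255.96) = 163.8 / 173.2008 ≈ 0.946

0.946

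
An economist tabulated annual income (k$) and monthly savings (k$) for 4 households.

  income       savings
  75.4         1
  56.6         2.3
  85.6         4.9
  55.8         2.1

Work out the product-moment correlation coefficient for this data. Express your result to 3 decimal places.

n = 4, Σx = 273.4, Σy = 10.3, Σx² = 19329.72, Σy² = 34.71, Σxy = 742.2
nΣxy − ΣxΣy = 2968.8 − 2816.02 = 152.78
nΣx² − (Σx)² = 77318.88 − 74747.56 = 2571.32; nΣy² − (Σy)² = 138.84 − 106.09 = 32.75
r = 152.78 / √(2571.32 × 32.75) = 152.78 / 290.1909 ≈ 0.526

0.526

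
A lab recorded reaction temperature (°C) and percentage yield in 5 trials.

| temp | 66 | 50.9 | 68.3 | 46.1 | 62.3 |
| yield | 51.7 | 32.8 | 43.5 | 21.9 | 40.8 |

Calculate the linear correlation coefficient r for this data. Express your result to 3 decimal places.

n = 5, Σx = 293.6, Σy = 190.7, Σx² = 17618.2, Σy² = 7785.23, Σxy = 11604.2
nΣxy − ΣxΣy = 58021 − 55989.52 = 2031.48
nΣx² − (Σx)² = 88091 − 86200.96 = 1890.04; nΣy² − (Σy)² = 38926.15 − 36366.49 = 2559.66
r = 2031.48 / √(1890.04 × 2559.66) = 2031.48 / 2199.5135 ≈ 0.924

0.924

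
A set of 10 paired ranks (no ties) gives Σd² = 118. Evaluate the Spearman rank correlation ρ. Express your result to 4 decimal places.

ρ = 1 − 6Σd² / [n(n²−1)] = 1 − 6×118 / (10×99)
  = 1 − 708/990 = 1 − 0.71515 ≈ 0.2848

0.2848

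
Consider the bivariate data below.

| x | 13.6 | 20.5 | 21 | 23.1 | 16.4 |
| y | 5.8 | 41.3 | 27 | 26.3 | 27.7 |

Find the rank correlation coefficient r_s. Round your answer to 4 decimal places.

Rank x: 1, 3, 4, 5, 2
Rank y: 1, 5, 3, 2, 4
d = rank(x) − rank(y): 0, -2, 1, 3, -2; Σd² = 18
ρ = 1 − 6Σd² / [n(n²−1)] = 1 − 6×18 / (5×24) = 1 − 108/120 ≈ 0.1000

0.1000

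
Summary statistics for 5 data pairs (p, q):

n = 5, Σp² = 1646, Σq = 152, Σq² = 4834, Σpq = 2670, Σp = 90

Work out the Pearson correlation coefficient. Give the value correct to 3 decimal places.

-0.886

r = (nΣpq − ΣpΣq) / √[(nΣp² − (Σp)²)(nΣq² − (Σq)²)]
Numerator: 5×2670 − 90×152 = -330
Denominator: √[(8230 − 8100)(24170 − 23104)] = √[130 × 1066] = 372.2633
r = -330 / 372.2633 ≈ -0.886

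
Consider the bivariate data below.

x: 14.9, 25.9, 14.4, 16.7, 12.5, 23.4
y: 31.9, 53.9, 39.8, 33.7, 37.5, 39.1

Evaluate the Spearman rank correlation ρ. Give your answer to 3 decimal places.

0.371

Rank x: 3, 6, 2, 4, 1, 5
Rank y: 1, 6, 5, 2, 3, 4
d = rank(x) − rank(y): 2, 0, -3, 2, -2, 1; Σd² = 22
ρ = 1 − 6Σd² / [n(n²−1)] = 1 − 6×22 / (6×35) = 1 − 132/210 ≈ 0.371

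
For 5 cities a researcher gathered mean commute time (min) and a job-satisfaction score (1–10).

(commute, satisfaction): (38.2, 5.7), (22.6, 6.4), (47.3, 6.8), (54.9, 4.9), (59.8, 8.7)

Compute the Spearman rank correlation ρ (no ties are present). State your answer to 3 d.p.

0.300

Rank commute: 2, 1, 3, 4, 5
Rank satisfaction: 2, 3, 4, 1, 5
d = rank(commute) − rank(satisfaction): 0, -2, -1, 3, 0; Σd² = 14
ρ = 1 − 6Σd² / [n(n²−1)] = 1 − 6×14 / (5×24) = 1 − 84/120 ≈ 0.300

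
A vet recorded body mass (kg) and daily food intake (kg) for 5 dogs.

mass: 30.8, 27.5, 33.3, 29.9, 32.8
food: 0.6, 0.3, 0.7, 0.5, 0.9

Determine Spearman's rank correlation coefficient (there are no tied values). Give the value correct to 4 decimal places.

Rank mass: 3, 1, 5, 2, 4
Rank food: 3, 1, 4, 2, 5
d = rank(mass) − rank(food): 0, 0, 1, 0, -1; Σd² = 2
ρ = 1 − 6Σd² / [n(n²−1)] = 1 − 6×2 / (5×24) = 1 − 12/120 ≈ 0.9000

0.9000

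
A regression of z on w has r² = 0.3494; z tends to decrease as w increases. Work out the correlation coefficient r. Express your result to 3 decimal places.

|r| = √0.3494 = 0.591
The association is negative, so r = −0.591.

-0.591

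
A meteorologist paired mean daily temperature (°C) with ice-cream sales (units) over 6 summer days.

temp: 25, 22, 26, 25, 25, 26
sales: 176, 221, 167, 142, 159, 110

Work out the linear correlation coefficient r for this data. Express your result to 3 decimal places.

-0.823

n = 6, Σx = 149, Σy = 975, Σx² = 3711, Σy² = 165251, Σxy = 23989
nΣxy − ΣxΣy = 143934 − 145275 = -1341
nΣx² − (Σx)² = 22266 − 22201 = 65; nΣy² − (Σy)² = 991506 − 950625 = 40881
r = -1341 / √(65 × 40881) = -1341 / 1630.1120 ≈ -0.823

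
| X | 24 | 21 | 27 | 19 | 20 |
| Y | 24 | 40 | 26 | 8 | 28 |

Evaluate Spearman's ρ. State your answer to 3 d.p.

0.200

Rank X: 4, 3, 5, 1, 2
Rank Y: 2, 5, 3, 1, 4
d = rank(X) − rank(Y): 2, -2, 2, 0, -2; Σd² = 16
ρ = 1 − 6Σd² / [n(n²−1)] = 1 − 6×16 / (5×24) = 1 − 96/120 ≈ 0.200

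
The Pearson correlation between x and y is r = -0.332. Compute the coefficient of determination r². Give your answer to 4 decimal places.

0.1102

r² = (-0.332)² = 0.1102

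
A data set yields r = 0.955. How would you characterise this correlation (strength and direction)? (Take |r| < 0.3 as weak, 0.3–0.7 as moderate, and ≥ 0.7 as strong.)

r = 0.955 > 0 so the relationship is positive.
|r| = 0.955, which falls in the strong range.

strong positive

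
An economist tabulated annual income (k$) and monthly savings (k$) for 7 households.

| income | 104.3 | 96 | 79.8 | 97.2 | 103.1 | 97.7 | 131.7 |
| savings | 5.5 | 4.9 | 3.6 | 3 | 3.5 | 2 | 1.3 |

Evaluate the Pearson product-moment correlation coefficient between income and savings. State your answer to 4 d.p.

-0.4532

n = 7, Σx = 709.8, Σy = 23.8, Σx² = 73430.16, Σy² = 94.16, Σxy = 2350.39
nΣxy − ΣxΣy = 16452.73 − 16893.24 = -440.51
nΣx² − (Σx)² = 514011.12 − 503816.04 = 10195.08; nΣy² − (Σy)² = 659.12 − 566.44 = 92.68
r = -440.51 / √(10195.08 × 92.68) = -440.51 / 972.0494 ≈ -0.4532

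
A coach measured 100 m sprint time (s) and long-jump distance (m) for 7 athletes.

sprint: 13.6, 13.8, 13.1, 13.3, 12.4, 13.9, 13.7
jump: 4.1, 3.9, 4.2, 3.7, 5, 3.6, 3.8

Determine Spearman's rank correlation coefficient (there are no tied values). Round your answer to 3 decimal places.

-0.750

Rank sprint: 4, 6, 2, 3, 1, 7, 5
Rank jump: 5, 4, 6, 2, 7, 1, 3
d = rank(sprint) − rank(jump): -1, 2, -4, 1, -6, 6, 2; Σd² = 98
ρ = 1 − 6Σd² / [n(n²−1)] = 1 − 6×98 / (7×48) = 1 − 588/336 ≈ -0.750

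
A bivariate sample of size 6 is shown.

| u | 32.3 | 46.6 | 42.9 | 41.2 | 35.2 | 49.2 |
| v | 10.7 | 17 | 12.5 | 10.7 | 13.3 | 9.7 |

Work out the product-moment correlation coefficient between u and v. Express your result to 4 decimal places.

n = 6, Σu = 247.4, Σv = 73.9, Σu² = 10412.38, Σv² = 945.21, Σuv = 3060.3
nΣuv − ΣuΣv = 18361.8 − 18282.86 = 78.94
nΣu² − (Σu)² = 62474.28 − 61206.76 = 1267.52; nΣv² − (Σv)² = 5671.26 − 5461.21 = 210.05
r = 78.94 / √(1267.52 × 210.05) = 78.94 / 515.9870 ≈ 0.1530

0.1530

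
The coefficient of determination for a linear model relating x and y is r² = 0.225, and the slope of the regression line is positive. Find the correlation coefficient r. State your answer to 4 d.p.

|r| = √0.225 = 0.4743
The association is positive, so r = 0.4743.

0.4743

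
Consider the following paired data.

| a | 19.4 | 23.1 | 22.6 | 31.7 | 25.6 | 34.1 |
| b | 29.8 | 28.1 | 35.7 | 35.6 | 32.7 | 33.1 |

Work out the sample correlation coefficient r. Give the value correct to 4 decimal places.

n = 6, Σa = 156.5, Σb = 195, Σa² = 4243.79, Σb² = 6384.4, Σab = 5128.4
nΣab − ΣaΣb = 30770.4 − 30517.5 = 252.9
nΣa² − (Σa)² = 25462.74 − 24492.25 = 970.49; nΣb² − (Σb)² = 38306.4 − 38025 = 281.4
r = 252.9 / √(970.49 × 281.4) = 252.9 / 522.5858 ≈ 0.4839

0.4839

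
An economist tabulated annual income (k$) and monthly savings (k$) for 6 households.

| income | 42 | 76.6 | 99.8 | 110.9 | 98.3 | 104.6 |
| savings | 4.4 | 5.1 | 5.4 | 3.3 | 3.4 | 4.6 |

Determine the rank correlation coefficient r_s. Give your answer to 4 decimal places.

-0.2571

Rank income: 1, 2, 4, 6, 3, 5
Rank savings: 3, 5, 6, 1, 2, 4
d = rank(income) − rank(savings): -2, -3, -2, 5, 1, 1; Σd² = 44
ρ = 1 − 6Σd² / [n(n²−1)] = 1 − 6×44 / (6×35) = 1 − 264/210 ≈ -0.2571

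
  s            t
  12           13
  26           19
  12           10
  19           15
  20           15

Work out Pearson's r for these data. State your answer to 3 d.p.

0.941

n = 5, Σs = 89, Σt = 72, Σs² = 1725, Σt² = 1080, Σst = 1355
nΣst − ΣsΣt = 6775 − 6408 = 367
nΣs² − (Σs)² = 8625 − 7921 = 704; nΣt² − (Σt)² = 5400 − 5184 = 216
r = 367 / √(704 × 216) = 367 / 389.9538 ≈ 0.941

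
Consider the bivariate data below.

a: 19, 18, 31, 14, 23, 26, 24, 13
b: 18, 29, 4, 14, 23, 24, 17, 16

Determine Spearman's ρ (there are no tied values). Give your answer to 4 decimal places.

Rank a: 4, 3, 8, 2, 5, 7, 6, 1
Rank b: 5, 8, 1, 2, 6, 7, 4, 3
d = rank(a) − rank(b): -1, -5, 7, 0, -1, 0, 2, -2; Σd² = 84
ρ = 1 − 6Σd² / [n(n²−1)] = 1 − 6×84 / (8×63) = 1 − 504/504 ≈ 0.0000

0.0000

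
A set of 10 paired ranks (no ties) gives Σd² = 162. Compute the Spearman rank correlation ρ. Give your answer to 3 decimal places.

0.018

ρ = 1 − 6Σd² / [n(n²−1)] = 1 − 6×162 / (10×99)
  = 1 − 972/990 = 1 − 0.9818 ≈ 0.018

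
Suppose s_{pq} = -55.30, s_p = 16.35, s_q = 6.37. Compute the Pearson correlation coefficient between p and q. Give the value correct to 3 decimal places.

-0.531

r = Cov(p,q) / (s_p · s_q) = -55.30 / (16.35 × 6.37)
  = -55.30 / 104.1495 ≈ -0.531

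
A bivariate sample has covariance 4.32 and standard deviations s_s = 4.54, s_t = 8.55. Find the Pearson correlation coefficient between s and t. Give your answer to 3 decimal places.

r = Cov(s,t) / (s_s · s_t) = 4.32 / (4.54 × 8.55)
  = 4.32 / 38.8170 ≈ 0.111

0.111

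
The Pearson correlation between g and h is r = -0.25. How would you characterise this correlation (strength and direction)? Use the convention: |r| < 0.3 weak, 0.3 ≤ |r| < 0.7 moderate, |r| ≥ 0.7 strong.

r = -0.25 < 0 so the relationship is negative.
|r| = 0.25, which falls in the weak range.

weak negative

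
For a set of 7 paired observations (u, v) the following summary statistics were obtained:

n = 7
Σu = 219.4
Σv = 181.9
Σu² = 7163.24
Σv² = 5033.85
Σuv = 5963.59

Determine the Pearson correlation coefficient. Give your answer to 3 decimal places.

r = (nΣuv − ΣuΣv) / √[(nΣu² − (Σu)²)(nΣv² − (Σv)²)]
Numerator: 7×5963.59 − 219.4×181.9 = 1836.27
Denominator: √[(50142.68 − 48136.36)(35236.95 − 33087.61)] = √[2006.32 × 2149.34] = 2076.5991
r = 1836.27 / 2076.5991 ≈ 0.884

0.884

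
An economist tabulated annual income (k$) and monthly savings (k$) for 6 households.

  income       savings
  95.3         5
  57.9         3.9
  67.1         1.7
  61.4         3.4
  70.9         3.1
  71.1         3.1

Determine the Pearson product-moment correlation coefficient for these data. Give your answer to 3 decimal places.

0.544

n = 6, Σx = 423.7, Σy = 20.2, Σx² = 30788.89, Σy² = 73.88, Σxy = 1465.34
nΣxy − ΣxΣy = 8792.04 − 8558.74 = 233.3
nΣx² − (Σx)² = 184733.34 − 179521.69 = 5211.65; nΣy² − (Σy)² = 443.28 − 408.04 = 35.24
r = 233.3 / √(5211.65 × 35.24) = 233.3 / 428.5540 ≈ 0.544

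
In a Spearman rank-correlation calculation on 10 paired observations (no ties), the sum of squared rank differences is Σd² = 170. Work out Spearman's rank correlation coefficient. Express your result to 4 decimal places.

-0.0303

ρ = 1 − 6Σd² / [n(n²−1)] = 1 − 6×170 / (10×99)
  = 1 − 1020/990 = 1 − 1.03030 ≈ -0.0303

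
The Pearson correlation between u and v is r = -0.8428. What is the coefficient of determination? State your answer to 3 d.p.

r² = (-0.8428)² = 0.710

0.710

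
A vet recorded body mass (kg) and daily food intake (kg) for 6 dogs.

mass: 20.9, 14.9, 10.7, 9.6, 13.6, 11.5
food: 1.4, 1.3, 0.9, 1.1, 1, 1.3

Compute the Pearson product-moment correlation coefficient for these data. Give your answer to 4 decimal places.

n = 6, Σx = 81.2, Σy = 7, Σx² = 1182.68, Σy² = 8.36, Σxy = 97.37
nΣxy − ΣxΣy = 584.22 − 568.4 = 15.82
nΣx² − (Σx)² = 7096.08 − 6593.44 = 502.64; nΣy² − (Σy)² = 50.16 − 49 = 1.16
r = 15.82 / √(502.64 × 1.16) = 15.82 / 24.1467 ≈ 0.6552

0.6552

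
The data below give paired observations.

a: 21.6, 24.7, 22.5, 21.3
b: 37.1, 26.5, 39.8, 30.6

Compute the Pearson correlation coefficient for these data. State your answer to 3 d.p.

-0.543

n = 4, Σa = 90.1, Σb = 134, Σa² = 2036.59, Σb² = 4599.06, Σab = 3003.19
nΣab − ΣaΣb = 12012.76 − 12073.4 = -60.64
nΣa² − (Σa)² = 8146.36 − 8118.01 = 28.35; nΣb² − (Σb)² = 18396.24 − 17956 = 440.24
r = -60.64 / √(28.35 × 440.24) = -60.64 / 111.7175 ≈ -0.543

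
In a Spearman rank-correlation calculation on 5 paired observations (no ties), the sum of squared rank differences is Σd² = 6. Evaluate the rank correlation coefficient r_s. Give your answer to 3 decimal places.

0.700

ρ = 1 − 6Σd² / [n(n²−1)] = 1 − 6×6 / (5×24)
  = 1 − 36/120 = 1 − 0.3000 ≈ 0.700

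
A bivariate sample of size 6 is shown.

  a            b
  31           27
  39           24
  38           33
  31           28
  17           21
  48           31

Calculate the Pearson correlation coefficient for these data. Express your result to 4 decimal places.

n = 6, Σa = 204, Σb = 164, Σa² = 7480, Σb² = 4580, Σab = 5740
nΣab − ΣaΣb = 34440 − 33456 = 984
nΣa² − (Σa)² = 44880 − 41616 = 3264; nΣb² − (Σb)² = 27480 − 26896 = 584
r = 984 / √(3264 × 584) = 984 / 1380.6433 ≈ 0.7127

0.7127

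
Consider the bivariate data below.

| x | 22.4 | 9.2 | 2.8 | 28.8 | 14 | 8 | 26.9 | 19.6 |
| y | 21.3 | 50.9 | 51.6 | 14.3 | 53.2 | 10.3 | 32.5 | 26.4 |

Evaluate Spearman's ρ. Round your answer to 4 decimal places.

Rank x: 6, 3, 1, 8, 4, 2, 7, 5
Rank y: 3, 6, 7, 2, 8, 1, 5, 4
d = rank(x) − rank(y): 3, -3, -6, 6, -4, 1, 2, 1; Σd² = 112
ρ = 1 − 6Σd² / [n(n²−1)] = 1 − 6×112 / (8×63) = 1 − 672/504 ≈ -0.3333

-0.3333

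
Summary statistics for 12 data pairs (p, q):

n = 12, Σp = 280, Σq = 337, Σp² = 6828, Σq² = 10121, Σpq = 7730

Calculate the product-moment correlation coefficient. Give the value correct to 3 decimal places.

r = (nΣpq − ΣpΣq) / √[(nΣp² − (Σp)²)(nΣq² − (Σq)²)]
Numerator: 12×7730 − 280×337 = -1600
Denominator: √[(81936 − 78400)(121452 − 113569)] = √[3536 × 7883] = 5279.6106
r = -1600 / 5279.6106 ≈ -0.303

-0.303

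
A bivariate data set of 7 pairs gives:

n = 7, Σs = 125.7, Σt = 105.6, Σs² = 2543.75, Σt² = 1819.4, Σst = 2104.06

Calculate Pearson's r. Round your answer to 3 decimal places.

0.816

r = (nΣst − ΣsΣt) / √[(nΣs² − (Σs)²)(nΣt² − (Σt)²)]
Numerator: 7×2104.06 − 125.7×105.6 = 1454.5
Denominator: √[(17806.25 − 15800.49)(12735.8 − 11151.36)] = √[2005.76 × 1584.44] = 1782.6964
r = 1454.5 / 1782.6964 ≈ 0.816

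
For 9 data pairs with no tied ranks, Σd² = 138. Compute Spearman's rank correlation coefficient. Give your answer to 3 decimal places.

-0.150

ρ = 1 − 6Σd² / [n(n²−1)] = 1 − 6×138 / (9×80)
  = 1 − 828/720 = 1 − 1.1500 ≈ -0.150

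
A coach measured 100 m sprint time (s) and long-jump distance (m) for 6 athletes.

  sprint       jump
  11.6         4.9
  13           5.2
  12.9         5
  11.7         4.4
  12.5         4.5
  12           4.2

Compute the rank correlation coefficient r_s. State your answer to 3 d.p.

0.600

Rank sprint: 1, 6, 5, 2, 4, 3
Rank jump: 4, 6, 5, 2, 3, 1
d = rank(sprint) − rank(jump): -3, 0, 0, 0, 1, 2; Σd² = 14
ρ = 1 − 6Σd² / [n(n²−1)] = 1 − 6×14 / (6×35) = 1 − 84/210 ≈ 0.600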